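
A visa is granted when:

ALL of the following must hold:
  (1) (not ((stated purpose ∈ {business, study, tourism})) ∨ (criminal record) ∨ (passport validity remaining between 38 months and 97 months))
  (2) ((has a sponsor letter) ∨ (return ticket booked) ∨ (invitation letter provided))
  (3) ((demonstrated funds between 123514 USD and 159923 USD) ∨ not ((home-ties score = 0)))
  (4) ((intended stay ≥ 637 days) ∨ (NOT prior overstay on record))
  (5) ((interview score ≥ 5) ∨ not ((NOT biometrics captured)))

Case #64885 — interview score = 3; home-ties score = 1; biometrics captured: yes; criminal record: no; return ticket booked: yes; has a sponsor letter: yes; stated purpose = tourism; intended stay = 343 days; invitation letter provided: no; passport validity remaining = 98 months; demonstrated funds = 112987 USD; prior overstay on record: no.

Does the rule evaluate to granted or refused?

Atomic conditions:
  stated purpose ∈ {business, study, tourism}: tourism is in the set → true
  criminal record: no → false
  passport validity remaining between 38 months and 97 months: 98 in [38, 97] is false
  has a sponsor letter: yes → true
  return ticket booked: yes → true
  invitation letter provided: no → false
  demonstrated funds between 123514 USD and 159923 USD: 112987 in [123514, 159923] is false
  home-ties score = 0: 1 == 0 is false
  intended stay ≥ 637 days: 343 ≥ 637 is false
  NOT prior overstay on record: no → true
  interview score ≥ 5: 3 ≥ 5 is false
  NOT biometrics captured: yes → false
Combine:
[1.1] NOT true = false
[1] false OR false OR false = false
[2] true OR true OR false = true
[3.2] NOT false = true
[3] false OR true = true
[4] false OR true = true
[5.2] NOT false = true
[5] false OR true = true
[root] false AND true AND true AND true AND true = false
Overall: false → refused

Refused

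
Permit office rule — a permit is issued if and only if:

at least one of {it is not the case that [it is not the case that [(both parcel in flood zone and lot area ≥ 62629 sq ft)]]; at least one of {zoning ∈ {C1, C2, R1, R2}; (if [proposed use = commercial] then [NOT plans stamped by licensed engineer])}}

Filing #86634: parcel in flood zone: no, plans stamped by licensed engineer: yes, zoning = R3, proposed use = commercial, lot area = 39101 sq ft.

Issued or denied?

Denied

Atomic conditions:
  parcel in flood zone: no → false
  lot area ≥ 62629 sq ft: 39101 ≥ 62629 is false
  zoning ∈ {C1, C2, R1, R2}: R3 is not in the set → false
  proposed use = commercial: commercial == commercial is true
  NOT plans stamped by licensed engineer: yes → false
Combine:
[1.1.1] false AND false = false
[1.1] NOT false = true
[1] NOT true = false
[2.2] true → false = false
[2] false OR false = false
[root] false OR false = false
Overall: false → denied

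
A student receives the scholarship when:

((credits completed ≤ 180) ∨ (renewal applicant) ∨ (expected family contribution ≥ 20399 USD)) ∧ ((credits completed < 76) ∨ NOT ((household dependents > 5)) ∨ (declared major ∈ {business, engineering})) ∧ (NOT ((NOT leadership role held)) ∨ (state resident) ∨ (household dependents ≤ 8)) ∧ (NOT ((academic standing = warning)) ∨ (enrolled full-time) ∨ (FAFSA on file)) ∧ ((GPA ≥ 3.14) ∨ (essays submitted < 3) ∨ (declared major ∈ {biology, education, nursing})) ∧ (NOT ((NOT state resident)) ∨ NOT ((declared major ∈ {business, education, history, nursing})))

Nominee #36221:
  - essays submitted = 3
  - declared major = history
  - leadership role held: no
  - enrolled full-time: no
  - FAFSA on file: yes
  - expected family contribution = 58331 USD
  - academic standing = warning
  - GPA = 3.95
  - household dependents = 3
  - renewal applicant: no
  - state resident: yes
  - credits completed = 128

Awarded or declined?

Awarded

Atomic conditions:
  credits completed ≤ 180: 128 ≤ 180 is true
  renewal applicant: no → false
  expected family contribution ≥ 20399 USD: 58331 ≥ 20399 is true
  credits completed < 76: 128 < 76 is false
  household dependents > 5: 3 > 5 is false
  declared major ∈ {business, engineering}: history is not in the set → false
  NOT leadership role held: no → true
  state resident: yes → true
  household dependents ≤ 8: 3 ≤ 8 is true
  academic standing = warning: warning == warning is true
  enrolled full-time: no → false
  FAFSA on file: yes → true
  GPA ≥ 3.14: 3.95 ≥ 3.14 is true
  essays submitted < 3: 3 < 3 is false
  declared major ∈ {biology, education, nursing}: history is not in the set → false
  NOT state resident: yes → false
  declared major ∈ {business, education, history, nursing}: history is in the set → true
Combine:
[1] true OR false OR true = true
[2.2] NOT false = true
[2] false OR true OR false = true
[3.1] NOT true = false
[3] false OR true OR true = true
[4.1] NOT true = false
[4] false OR false OR true = true
[5] true OR false OR false = true
[6.1] NOT false = true
[6.2] NOT true = false
[6] true OR false = true
[root] true AND true AND true AND true AND true AND true = true
Overall: true → awarded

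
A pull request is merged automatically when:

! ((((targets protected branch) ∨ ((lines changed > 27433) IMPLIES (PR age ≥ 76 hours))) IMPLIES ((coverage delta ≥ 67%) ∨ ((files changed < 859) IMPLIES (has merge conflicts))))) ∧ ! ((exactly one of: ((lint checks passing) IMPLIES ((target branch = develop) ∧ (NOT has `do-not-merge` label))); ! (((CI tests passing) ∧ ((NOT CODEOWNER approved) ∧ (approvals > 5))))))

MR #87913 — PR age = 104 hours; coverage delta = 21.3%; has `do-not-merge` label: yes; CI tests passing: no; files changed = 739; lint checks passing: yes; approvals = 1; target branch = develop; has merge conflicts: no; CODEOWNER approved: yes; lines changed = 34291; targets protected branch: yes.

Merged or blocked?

Blocked

Atomic conditions:
  targets protected branch: yes → true
  lines changed > 27433: 34291 > 27433 is true
  PR age ≥ 76 hours: 104 ≥ 76 is true
  coverage delta ≥ 67%: 21.3 ≥ 67 is false
  files changed < 859: 739 < 859 is true
  has merge conflicts: no → false
  lint checks passing: yes → true
  target branch = develop: develop == develop is true
  NOT has `do-not-merge` label: yes → false
  CI tests passing: no → false
  NOT CODEOWNER approved: yes → false
  approvals > 5: 1 > 5 is false
Combine:
[1.1.1.2] true → true = true
[1.1.1] true OR true = true
[1.1.2.2] true → false = false
[1.1.2] false OR false = false
[1.1] true → false = false
[1] NOT false = true
[2.1.1.2] true AND false = false
[2.1.1] true → false = false
[2.1.2.1.2] false AND false = false
[2.1.2.1] false AND false = false
[2.1.2] NOT false = true
[2.1] exactly-one(false, true) = true
[2] NOT true = false
[root] true AND false = false
Overall: false → blocked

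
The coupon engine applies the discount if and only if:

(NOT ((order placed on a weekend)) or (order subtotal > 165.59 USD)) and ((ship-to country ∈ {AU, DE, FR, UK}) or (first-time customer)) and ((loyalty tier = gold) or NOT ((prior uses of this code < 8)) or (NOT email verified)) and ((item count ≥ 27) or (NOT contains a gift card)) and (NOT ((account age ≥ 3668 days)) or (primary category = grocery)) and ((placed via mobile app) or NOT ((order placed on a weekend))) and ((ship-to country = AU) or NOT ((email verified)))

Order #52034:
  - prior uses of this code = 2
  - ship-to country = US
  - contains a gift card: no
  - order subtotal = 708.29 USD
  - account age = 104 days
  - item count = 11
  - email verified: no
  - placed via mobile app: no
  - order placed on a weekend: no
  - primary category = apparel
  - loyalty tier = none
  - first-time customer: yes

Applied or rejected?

Atomic conditions:
  order placed on a weekend: no → false
  order subtotal > 165.59 USD: 708.29 > 165.59 is true
  ship-to country ∈ {AU, DE, FR, UK}: US is not in the set → false
  first-time customer: yes → true
  loyalty tier = gold: none == gold is false
  prior uses of this code < 8: 2 < 8 is true
  NOT email verified: no → true
  item count ≥ 27: 11 ≥ 27 is false
  NOT contains a gift card: no → true
  account age ≥ 3668 days: 104 ≥ 3668 is false
  primary category = grocery: apparel == grocery is false
  placed via mobile app: no → false
  ship-to country = AU: US == AU is false
  email verified: no → false
Combine:
[1.1] NOT false = true
[1] true OR true = true
[2] false OR true = true
[3.2] NOT true = false
[3] false OR false OR true = true
[4] false OR true = true
[5.1] NOT false = true
[5] true OR false = true
[6.2] NOT false = true
[6] false OR true = true
[7.2] NOT false = true
[7] false OR true = true
[root] true AND true AND true AND true AND true AND true AND true = true
Overall: true → applied

Applied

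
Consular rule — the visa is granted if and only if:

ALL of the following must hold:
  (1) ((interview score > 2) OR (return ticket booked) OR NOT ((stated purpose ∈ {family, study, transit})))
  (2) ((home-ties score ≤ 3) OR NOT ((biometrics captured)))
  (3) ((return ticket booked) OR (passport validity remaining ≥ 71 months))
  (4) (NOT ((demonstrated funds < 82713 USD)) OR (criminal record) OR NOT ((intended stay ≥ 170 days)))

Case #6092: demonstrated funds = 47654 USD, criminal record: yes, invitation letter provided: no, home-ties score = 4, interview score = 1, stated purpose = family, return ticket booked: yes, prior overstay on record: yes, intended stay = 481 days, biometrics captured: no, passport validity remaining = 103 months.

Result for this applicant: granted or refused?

Granted

Atomic conditions:
  interview score > 2: 1 > 2 is false
  return ticket booked: yes → true
  stated purpose ∈ {family, study, transit}: family is in the set → true
  home-ties score ≤ 3: 4 ≤ 3 is false
  biometrics captured: no → false
  passport validity remaining ≥ 71 months: 103 ≥ 71 is true
  demonstrated funds < 82713 USD: 47654 < 82713 is true
  criminal record: yes → true
  intended stay ≥ 170 days: 481 ≥ 170 is true
Combine:
[1.3] NOT true = false
[1] false OR true OR false = true
[2.2] NOT false = true
[2] false OR true = true
[3] true OR true = true
[4.1] NOT true = false
[4.3] NOT true = false
[4] false OR true OR false = true
[root] true AND true AND true AND true = true
Overall: true → granted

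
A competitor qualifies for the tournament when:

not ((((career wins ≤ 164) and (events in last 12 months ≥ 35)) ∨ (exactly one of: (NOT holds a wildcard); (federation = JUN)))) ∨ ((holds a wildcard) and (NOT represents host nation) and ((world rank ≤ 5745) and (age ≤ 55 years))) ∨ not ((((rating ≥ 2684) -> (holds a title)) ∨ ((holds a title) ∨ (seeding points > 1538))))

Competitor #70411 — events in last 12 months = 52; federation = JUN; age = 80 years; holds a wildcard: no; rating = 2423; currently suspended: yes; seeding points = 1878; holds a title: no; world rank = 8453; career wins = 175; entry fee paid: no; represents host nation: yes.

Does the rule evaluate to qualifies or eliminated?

Atomic conditions:
  career wins ≤ 164: 175 ≤ 164 is false
  events in last 12 months ≥ 35: 52 ≥ 35 is true
  NOT holds a wildcard: no → true
  federation = JUN: JUN == JUN is true
  holds a wildcard: no → false
  NOT represents host nation: yes → false
  world rank ≤ 5745: 8453 ≤ 5745 is false
  age ≤ 55 years: 80 ≤ 55 is false
  rating ≥ 2684: 2423 ≥ 2684 is false
  holds a title: no → false
  seeding points > 1538: 1878 > 1538 is true
Combine:
[1.1.1] false AND true = false
[1.1.2] exactly-one(true, true) = false
[1.1] false OR false = false
[1] NOT false = true
[2.3] false AND false = false
[2] false AND false AND false = false
[3.1.1] false → false (antecedent false ⇒ implication holds) = true
[3.1.2] false OR true = true
[3.1] true OR true = true
[3] NOT true = false
[root] true OR false OR false = true
Overall: true → qualifies

Qualifies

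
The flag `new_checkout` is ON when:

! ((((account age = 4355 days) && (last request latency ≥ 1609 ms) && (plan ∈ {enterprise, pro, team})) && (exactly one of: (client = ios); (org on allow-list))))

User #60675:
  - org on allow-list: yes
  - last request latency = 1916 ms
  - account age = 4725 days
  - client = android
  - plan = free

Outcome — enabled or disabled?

Enabled

Atomic conditions:
  account age = 4355 days: 4725 == 4355 is false
  last request latency ≥ 1609 ms: 1916 ≥ 1609 is true
  plan ∈ {enterprise, pro, team}: free is not in the set → false
  client = ios: android == ios is false
  org on allow-list: yes → true
Combine:
[1.1] false AND true AND false = false
[1.2] exactly-one(false, true) = true
[1] false AND true = false
[root] NOT false = true
Overall: true → enabled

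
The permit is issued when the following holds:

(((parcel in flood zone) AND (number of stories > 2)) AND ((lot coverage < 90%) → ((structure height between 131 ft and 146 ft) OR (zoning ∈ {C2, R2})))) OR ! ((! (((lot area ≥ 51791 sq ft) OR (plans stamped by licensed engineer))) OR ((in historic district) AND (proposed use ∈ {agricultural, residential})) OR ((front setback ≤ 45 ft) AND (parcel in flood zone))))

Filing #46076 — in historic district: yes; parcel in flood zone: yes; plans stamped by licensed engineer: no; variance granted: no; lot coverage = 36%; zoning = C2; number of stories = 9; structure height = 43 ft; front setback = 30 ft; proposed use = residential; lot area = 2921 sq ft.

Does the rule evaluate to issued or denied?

Atomic conditions:
  parcel in flood zone: yes → true
  number of stories > 2: 9 > 2 is true
  lot coverage < 90%: 36 < 90 is true
  structure height between 131 ft and 146 ft: 43 in [131, 146] is false
  zoning ∈ {C2, R2}: C2 is in the set → true
  lot area ≥ 51791 sq ft: 2921 ≥ 51791 is false
  plans stamped by licensed engineer: no → false
  in historic district: yes → true
  proposed use ∈ {agricultural, residential}: residential is in the set → true
  front setback ≤ 45 ft: 30 ≤ 45 is true
Combine:
[1.1] true AND true = true
[1.2.2] false OR true = true
[1.2] true → true = true
[1] true AND true = true
[2.1.1.1] false OR false = false
[2.1.1] NOT false = true
[2.1.2] true AND true = true
[2.1.3] true AND true = true
[2.1] true OR true OR true = true
[2] NOT true = false
[root] true OR false = true
Overall: true → issued

Issued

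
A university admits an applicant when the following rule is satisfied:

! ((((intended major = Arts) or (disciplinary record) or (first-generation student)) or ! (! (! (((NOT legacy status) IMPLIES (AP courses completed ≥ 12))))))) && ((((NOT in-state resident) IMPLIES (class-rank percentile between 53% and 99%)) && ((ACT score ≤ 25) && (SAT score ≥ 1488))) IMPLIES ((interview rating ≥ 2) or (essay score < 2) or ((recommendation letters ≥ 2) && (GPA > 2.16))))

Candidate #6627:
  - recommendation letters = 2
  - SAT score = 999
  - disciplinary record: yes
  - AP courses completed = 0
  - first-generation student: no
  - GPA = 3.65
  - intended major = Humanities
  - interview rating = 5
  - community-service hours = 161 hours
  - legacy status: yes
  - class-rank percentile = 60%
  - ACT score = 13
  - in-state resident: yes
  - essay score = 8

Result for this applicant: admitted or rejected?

Atomic conditions:
  intended major = Arts: Humanities == Arts is false
  disciplinary record: yes → true
  first-generation student: no → false
  NOT legacy status: yes → false
  AP courses completed ≥ 12: 0 ≥ 12 is false
  NOT in-state resident: yes → false
  class-rank percentile between 53% and 99%: 60 in [53, 99] is true
  ACT score ≤ 25: 13 ≤ 25 is true
  SAT score ≥ 1488: 999 ≥ 1488 is false
  interview rating ≥ 2: 5 ≥ 2 is true
  essay score < 2: 8 < 2 is false
  recommendation letters ≥ 2: 2 ≥ 2 is true
  GPA > 2.16: 3.65 > 2.16 is true
Combine:
[1.1.1] false OR true OR false = true
[1.1.2.1.1.1] false → false (antecedent false ⇒ implication holds) = true
[1.1.2.1.1] NOT true = false
[1.1.2.1] NOT false = true
[1.1.2] NOT true = false
[1.1] true OR false = true
[1] NOT true = false
[2.1.1] false → true (antecedent false ⇒ implication holds) = true
[2.1.2] true AND false = false
[2.1] true AND false = false
[2.2.3] true AND true = true
[2.2] true OR false OR true = true
[2] false → true (antecedent false ⇒ implication holds) = true
[root] false AND true = false
Overall: false → rejected

Rejected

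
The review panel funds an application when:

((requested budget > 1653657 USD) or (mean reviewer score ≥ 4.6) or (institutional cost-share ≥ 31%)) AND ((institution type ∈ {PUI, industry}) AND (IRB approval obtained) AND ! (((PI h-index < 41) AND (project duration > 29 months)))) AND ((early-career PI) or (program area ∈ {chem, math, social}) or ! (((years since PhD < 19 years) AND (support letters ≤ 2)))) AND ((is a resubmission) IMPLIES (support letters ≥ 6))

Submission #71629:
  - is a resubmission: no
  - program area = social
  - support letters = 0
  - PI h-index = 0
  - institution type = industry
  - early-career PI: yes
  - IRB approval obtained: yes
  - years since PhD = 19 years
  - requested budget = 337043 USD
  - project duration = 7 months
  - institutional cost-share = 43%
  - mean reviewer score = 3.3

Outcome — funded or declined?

Funded

Atomic conditions:
  requested budget > 1653657 USD: 337043 > 1653657 is false
  mean reviewer score ≥ 4.6: 3.3 ≥ 4.6 is false
  institutional cost-share ≥ 31%: 43 ≥ 31 is true
  institution type ∈ {PUI, industry}: industry is in the set → true
  IRB approval obtained: yes → true
  PI h-index < 41: 0 < 41 is true
  project duration > 29 months: 7 > 29 is false
  early-career PI: yes → true
  program area ∈ {chem, math, social}: social is in the set → true
  years since PhD < 19 years: 19 < 19 is false
  support letters ≤ 2: 0 ≤ 2 is true
  is a resubmission: no → false
  support letters ≥ 6: 0 ≥ 6 is false
Combine:
[1] false OR false OR true = true
[2.3.1] true AND false = false
[2.3] NOT false = true
[2] true AND true AND true = true
[3.3.1] false AND true = false
[3.3] NOT false = true
[3] true OR true OR true = true
[4] false → false (antecedent false ⇒ implication holds) = true
[root] true AND true AND true AND true = true
Overall: true → funded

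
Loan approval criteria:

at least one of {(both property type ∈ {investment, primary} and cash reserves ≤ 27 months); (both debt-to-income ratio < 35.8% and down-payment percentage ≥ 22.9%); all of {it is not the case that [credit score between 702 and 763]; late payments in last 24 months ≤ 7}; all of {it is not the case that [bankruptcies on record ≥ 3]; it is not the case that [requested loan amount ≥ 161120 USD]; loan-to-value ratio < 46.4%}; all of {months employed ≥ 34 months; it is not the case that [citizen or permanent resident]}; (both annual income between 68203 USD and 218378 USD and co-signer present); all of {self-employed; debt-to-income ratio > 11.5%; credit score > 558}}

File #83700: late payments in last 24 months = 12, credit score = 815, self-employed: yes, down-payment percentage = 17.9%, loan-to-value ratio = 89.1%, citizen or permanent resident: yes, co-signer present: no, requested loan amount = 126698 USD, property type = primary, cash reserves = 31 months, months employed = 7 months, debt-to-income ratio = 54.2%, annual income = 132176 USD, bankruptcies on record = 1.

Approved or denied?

Atomic conditions:
  property type ∈ {investment, primary}: primary is in the set → true
  cash reserves ≤ 27 months: 31 ≤ 27 is false
  debt-to-income ratio < 35.8%: 54.2 < 35.8 is false
  down-payment percentage ≥ 22.9%: 17.9 ≥ 22.9 is false
  credit score between 702 and 763: 815 in [702, 763] is false
  late payments in last 24 months ≤ 7: 12 ≤ 7 is false
  bankruptcies on record ≥ 3: 1 ≥ 3 is false
  requested loan amount ≥ 161120 USD: 126698 ≥ 161120 is false
  loan-to-value ratio < 46.4%: 89.1 < 46.4 is false
  months employed ≥ 34 months: 7 ≥ 34 is false
  citizen or permanent resident: yes → true
  annual income between 68203 USD and 218378 USD: 132176 in [68203, 218378] is true
  co-signer present: no → false
  self-employed: yes → true
  debt-to-income ratio > 11.5%: 54.2 > 11.5 is true
  credit score > 558: 815 > 558 is true
Combine:
[1] true AND false = false
[2] false AND false = false
[3.1] NOT false = true
[3] true AND false = false
[4.1] NOT false = true
[4.2] NOT false = true
[4] true AND true AND false = false
[5.2] NOT true = false
[5] false AND false = false
[6] true AND false = false
[7] true AND true AND true = true
[root] false OR false OR false OR false OR false OR false OR true = true
Overall: true → approved

Approved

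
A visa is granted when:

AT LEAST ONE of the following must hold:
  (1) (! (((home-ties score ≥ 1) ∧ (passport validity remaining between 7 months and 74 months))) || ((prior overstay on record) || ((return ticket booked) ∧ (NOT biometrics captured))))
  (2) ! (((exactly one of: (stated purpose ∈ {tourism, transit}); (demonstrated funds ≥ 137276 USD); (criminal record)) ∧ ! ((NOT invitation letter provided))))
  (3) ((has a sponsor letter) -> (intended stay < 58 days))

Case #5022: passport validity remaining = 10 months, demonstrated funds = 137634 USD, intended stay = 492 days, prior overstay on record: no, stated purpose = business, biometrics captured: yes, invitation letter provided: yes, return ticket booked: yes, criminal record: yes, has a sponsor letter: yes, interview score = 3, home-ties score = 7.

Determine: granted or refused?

Granted

Atomic conditions:
  home-ties score ≥ 1: 7 ≥ 1 is true
  passport validity remaining between 7 months and 74 months: 10 in [7, 74] is true
  prior overstay on record: no → false
  return ticket booked: yes → true
  NOT biometrics captured: yes → false
  stated purpose ∈ {tourism, transit}: business is not in the set → false
  demonstrated funds ≥ 137276 USD: 137634 ≥ 137276 is true
  criminal record: yes → true
  NOT invitation letter provided: yes → false
  has a sponsor letter: yes → true
  intended stay < 58 days: 492 < 58 is false
Combine:
[1.1.1] true AND true = true
[1.1] NOT true = false
[1.2.2] true AND false = false
[1.2] false OR false = false
[1] false OR false = false
[2.1.1] exactly-one(false, true, true) = false
[2.1.2] NOT false = true
[2.1] false AND true = false
[2] NOT false = true
[3] true → false = false
[root] false OR true OR false = true
Overall: true → granted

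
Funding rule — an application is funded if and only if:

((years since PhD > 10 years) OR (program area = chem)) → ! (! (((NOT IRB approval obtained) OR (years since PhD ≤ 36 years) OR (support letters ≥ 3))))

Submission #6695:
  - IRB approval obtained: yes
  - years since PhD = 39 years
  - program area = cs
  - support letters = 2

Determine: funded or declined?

Declined

Atomic conditions:
  years since PhD > 10 years: 39 > 10 is true
  program area = chem: cs == chem is false
  NOT IRB approval obtained: yes → false
  years since PhD ≤ 36 years: 39 ≤ 36 is false
  support letters ≥ 3: 2 ≥ 3 is false
Combine:
[1] true OR false = true
[2.1.1] false OR false OR false = false
[2.1] NOT false = true
[2] NOT true = false
[root] true → false = false
Overall: false → declined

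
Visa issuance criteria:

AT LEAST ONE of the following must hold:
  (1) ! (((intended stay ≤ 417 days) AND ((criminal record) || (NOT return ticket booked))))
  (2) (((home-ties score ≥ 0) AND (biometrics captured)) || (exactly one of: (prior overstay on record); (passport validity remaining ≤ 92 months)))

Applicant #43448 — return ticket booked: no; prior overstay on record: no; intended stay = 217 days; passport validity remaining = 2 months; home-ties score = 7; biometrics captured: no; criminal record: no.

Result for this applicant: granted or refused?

Atomic conditions:
  intended stay ≤ 417 days: 217 ≤ 417 is true
  criminal record: no → false
  NOT return ticket booked: no → true
  home-ties score ≥ 0: 7 ≥ 0 is true
  biometrics captured: no → false
  prior overstay on record: no → false
  passport validity remaining ≤ 92 months: 2 ≤ 92 is true
Combine:
[1.1.2] false OR true = true
[1.1] true AND true = true
[1] NOT true = false
[2.1] true AND false = false
[2.2] exactly-one(false, true) = true
[2] false OR true = true
[root] false OR true = true
Overall: true → granted

Granted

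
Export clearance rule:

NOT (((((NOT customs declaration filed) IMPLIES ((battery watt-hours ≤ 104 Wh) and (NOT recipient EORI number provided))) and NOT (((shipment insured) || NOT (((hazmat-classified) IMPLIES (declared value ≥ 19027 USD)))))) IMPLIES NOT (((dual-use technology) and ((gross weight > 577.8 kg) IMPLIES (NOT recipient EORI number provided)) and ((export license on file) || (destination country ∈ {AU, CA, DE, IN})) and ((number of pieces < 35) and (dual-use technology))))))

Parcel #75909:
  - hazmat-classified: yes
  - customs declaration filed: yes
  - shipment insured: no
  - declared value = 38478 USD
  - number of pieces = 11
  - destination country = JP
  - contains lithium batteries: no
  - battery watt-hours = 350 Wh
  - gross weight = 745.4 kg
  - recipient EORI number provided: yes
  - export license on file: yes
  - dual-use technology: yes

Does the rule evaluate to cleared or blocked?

Atomic conditions:
  NOT customs declaration filed: yes → false
  battery watt-hours ≤ 104 Wh: 350 ≤ 104 is false
  NOT recipient EORI number provided: yes → false
  shipment insured: no → false
  hazmat-classified: yes → true
  declared value ≥ 19027 USD: 38478 ≥ 19027 is true
  dual-use technology: yes → true
  gross weight > 577.8 kg: 745.4 > 577.8 is true
  export license on file: yes → true
  destination country ∈ {AU, CA, DE, IN}: JP is not in the set → false
  number of pieces < 35: 11 < 35 is true
Combine:
[1.1.1.2] false AND false = false
[1.1.1] false → false (antecedent false ⇒ implication holds) = true
[1.1.2.1.2.1] true → true = true
[1.1.2.1.2] NOT true = false
[1.1.2.1] false OR false = false
[1.1.2] NOT false = true
[1.1] true AND true = true
[1.2.1.2] true → false = false
[1.2.1.3] true OR false = true
[1.2.1.4] true AND true = true
[1.2.1] true AND false AND true AND true = false
[1.2] NOT false = true
[1] true → true = true
[root] NOT true = false
Overall: false → blocked

Blocked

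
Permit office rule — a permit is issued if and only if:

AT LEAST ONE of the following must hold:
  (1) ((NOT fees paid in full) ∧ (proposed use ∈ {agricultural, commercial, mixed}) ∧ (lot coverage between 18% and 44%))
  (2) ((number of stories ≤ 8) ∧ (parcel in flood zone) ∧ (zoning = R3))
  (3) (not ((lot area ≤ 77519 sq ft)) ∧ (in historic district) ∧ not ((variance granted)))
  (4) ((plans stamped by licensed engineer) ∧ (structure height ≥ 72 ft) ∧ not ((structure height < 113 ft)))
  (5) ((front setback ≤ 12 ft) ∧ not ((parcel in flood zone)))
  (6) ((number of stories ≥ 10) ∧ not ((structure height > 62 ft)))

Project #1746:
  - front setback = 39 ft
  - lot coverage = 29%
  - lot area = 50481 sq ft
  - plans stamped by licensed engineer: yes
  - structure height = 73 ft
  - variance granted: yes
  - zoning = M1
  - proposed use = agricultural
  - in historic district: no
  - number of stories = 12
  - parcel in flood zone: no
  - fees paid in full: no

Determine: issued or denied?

Atomic conditions:
  NOT fees paid in full: no → true
  proposed use ∈ {agricultural, commercial, mixed}: agricultural is in the set → true
  lot coverage between 18% and 44%: 29 in [18, 44] is true
  number of stories ≤ 8: 12 ≤ 8 is false
  parcel in flood zone: no → false
  zoning = R3: M1 == R3 is false
  lot area ≤ 77519 sq ft: 50481 ≤ 77519 is true
  in historic district: no → false
  variance granted: yes → true
  plans stamped by licensed engineer: yes → true
  structure height ≥ 72 ft: 73 ≥ 72 is true
  structure height < 113 ft: 73 < 113 is true
  front setback ≤ 12 ft: 39 ≤ 12 is false
  number of stories ≥ 10: 12 ≥ 10 is true
  structure height > 62 ft: 73 > 62 is true
Combine:
[1] true AND true AND true = true
[2] false AND false AND false = false
[3.1] NOT true = false
[3.3] NOT true = false
[3] false AND false AND false = false
[4.3] NOT true = false
[4] true AND true AND false = false
[5.2] NOT false = true
[5] false AND true = false
[6.2] NOT true = false
[6] true AND false = false
[root] true OR false OR false OR false OR false OR false = true
Overall: true → issued

Issued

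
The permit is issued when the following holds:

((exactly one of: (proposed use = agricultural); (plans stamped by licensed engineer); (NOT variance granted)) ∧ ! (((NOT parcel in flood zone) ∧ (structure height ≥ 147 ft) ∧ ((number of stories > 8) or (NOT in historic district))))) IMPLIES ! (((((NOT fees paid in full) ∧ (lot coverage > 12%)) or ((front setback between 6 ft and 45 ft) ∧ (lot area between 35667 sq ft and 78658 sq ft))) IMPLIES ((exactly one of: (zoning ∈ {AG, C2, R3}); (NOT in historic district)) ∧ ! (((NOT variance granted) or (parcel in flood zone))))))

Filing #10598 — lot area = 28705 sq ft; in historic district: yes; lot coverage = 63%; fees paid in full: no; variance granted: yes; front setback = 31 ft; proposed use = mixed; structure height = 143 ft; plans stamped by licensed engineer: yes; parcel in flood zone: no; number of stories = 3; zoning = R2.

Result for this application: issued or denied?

Issued

Atomic conditions:
  proposed use = agricultural: mixed == agricultural is false
  plans stamped by licensed engineer: yes → true
  NOT variance granted: yes → false
  NOT parcel in flood zone: no → true
  structure height ≥ 147 ft: 143 ≥ 147 is false
  number of stories > 8: 3 > 8 is false
  NOT in historic district: yes → false
  NOT fees paid in full: no → true
  lot coverage > 12%: 63 > 12 is true
  front setback between 6 ft and 45 ft: 31 in [6, 45] is true
  lot area between 35667 sq ft and 78658 sq ft: 28705 in [35667, 78658] is false
  zoning ∈ {AG, C2, R3}: R2 is not in the set → false
  parcel in flood zone: no → false
Combine:
[1.1] exactly-one(false, true, false) = true
[1.2.1.3] false OR false = false
[1.2.1] true AND false AND false = false
[1.2] NOT false = true
[1] true AND true = true
[2.1.1.1] true AND true = true
[2.1.1.2] true AND false = false
[2.1.1] true OR false = true
[2.1.2.1] exactly-one(false, false) = false
[2.1.2.2.1] false OR false = false
[2.1.2.2] NOT false = true
[2.1.2] false AND true = false
[2.1] true → false = false
[2] NOT false = true
[root] true → true = true
Overall: true → issued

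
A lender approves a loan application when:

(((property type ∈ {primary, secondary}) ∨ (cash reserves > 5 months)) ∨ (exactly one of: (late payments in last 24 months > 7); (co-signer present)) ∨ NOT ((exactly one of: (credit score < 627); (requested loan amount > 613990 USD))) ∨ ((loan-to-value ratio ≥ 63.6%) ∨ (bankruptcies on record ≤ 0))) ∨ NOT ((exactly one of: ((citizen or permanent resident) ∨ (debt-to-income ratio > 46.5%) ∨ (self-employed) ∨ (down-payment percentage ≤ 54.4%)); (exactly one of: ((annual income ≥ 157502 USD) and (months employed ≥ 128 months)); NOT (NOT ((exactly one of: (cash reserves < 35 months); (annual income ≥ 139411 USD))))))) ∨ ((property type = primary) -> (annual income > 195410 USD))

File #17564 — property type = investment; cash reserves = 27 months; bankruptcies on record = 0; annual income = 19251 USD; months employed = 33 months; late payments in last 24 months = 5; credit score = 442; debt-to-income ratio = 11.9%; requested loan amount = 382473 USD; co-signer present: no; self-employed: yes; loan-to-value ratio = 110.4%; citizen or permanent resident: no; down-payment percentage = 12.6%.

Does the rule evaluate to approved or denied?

Atomic conditions:
  property type ∈ {primary, secondary}: investment is not in the set → false
  cash reserves > 5 months: 27 > 5 is true
  late payments in last 24 months > 7: 5 > 7 is false
  co-signer present: no → false
  credit score < 627: 442 < 627 is true
  requested loan amount > 613990 USD: 382473 > 613990 is false
  loan-to-value ratio ≥ 63.6%: 110.4 ≥ 63.6 is true
  bankruptcies on record ≤ 0: 0 ≤ 0 is true
  citizen or permanent resident: no → false
  debt-to-income ratio > 46.5%: 11.9 > 46.5 is false
  self-employed: yes → true
  down-payment percentage ≤ 54.4%: 12.6 ≤ 54.4 is true
  annual income ≥ 157502 USD: 19251 ≥ 157502 is false
  months employed ≥ 128 months: 33 ≥ 128 is false
  cash reserves < 35 months: 27 < 35 is true
  annual income ≥ 139411 USD: 19251 ≥ 139411 is false
  property type = primary: investment == primary is false
  annual income > 195410 USD: 19251 > 195410 is false
Combine:
[1.1] false OR true = true
[1.2] exactly-one(false, false) = false
[1.3.1] exactly-one(true, false) = true
[1.3] NOT true = false
[1.4] true OR true = true
[1] true OR false OR false OR true = true
[2.1.1] false OR false OR true OR true = true
[2.1.2.1] false AND false = false
[2.1.2.2.1.1] exactly-one(true, false) = true
[2.1.2.2.1] NOT true = false
[2.1.2.2] NOT false = true
[2.1.2] exactly-one(false, true) = true
[2.1] exactly-one(true, true) = false
[2] NOT false = true
[3] false → false (antecedent false ⇒ implication holds) = true
[root] true OR true OR true = true
Overall: true → approved

Approved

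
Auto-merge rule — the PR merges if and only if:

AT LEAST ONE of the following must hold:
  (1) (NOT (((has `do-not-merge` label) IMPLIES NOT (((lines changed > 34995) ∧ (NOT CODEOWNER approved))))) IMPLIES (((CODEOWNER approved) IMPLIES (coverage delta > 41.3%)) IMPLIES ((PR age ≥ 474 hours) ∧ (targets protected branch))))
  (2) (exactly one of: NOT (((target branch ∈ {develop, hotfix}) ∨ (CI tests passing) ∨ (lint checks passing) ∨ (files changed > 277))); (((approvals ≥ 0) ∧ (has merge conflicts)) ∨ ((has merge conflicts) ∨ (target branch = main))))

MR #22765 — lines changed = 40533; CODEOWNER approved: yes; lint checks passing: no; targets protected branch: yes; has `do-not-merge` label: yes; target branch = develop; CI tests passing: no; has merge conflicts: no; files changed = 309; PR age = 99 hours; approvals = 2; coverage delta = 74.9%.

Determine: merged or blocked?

Merged

Atomic conditions:
  has `do-not-merge` label: yes → true
  lines changed > 34995: 40533 > 34995 is true
  NOT CODEOWNER approved: yes → false
  CODEOWNER approved: yes → true
  coverage delta > 41.3%: 74.9 > 41.3 is true
  PR age ≥ 474 hours: 99 ≥ 474 is false
  targets protected branch: yes → true
  target branch ∈ {develop, hotfix}: develop is in the set → true
  CI tests passing: no → false
  lint checks passing: no → false
  files changed > 277: 309 > 277 is true
  approvals ≥ 0: 2 ≥ 0 is true
  has merge conflicts: no → false
  target branch = main: develop == main is false
Combine:
[1.1.1.2.1] true AND false = false
[1.1.1.2] NOT false = true
[1.1.1] true → true = true
[1.1] NOT true = false
[1.2.1] true → true = true
[1.2.2] false AND true = false
[1.2] true → false = false
[1] false → false (antecedent false ⇒ implication holds) = true
[2.1.1] true OR false OR false OR true = true
[2.1] NOT true = false
[2.2.1] true AND false = false
[2.2.2] false OR false = false
[2.2] false OR false = false
[2] exactly-one(false, false) = false
[root] true OR false = true
Overall: true → merged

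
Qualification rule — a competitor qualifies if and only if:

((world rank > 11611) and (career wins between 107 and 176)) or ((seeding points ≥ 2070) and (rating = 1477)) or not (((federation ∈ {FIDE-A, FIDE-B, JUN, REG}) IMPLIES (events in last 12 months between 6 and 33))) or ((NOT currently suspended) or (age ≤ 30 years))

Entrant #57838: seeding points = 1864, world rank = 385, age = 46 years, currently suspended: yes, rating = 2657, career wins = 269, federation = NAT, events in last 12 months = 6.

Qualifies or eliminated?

Atomic conditions:
  world rank > 11611: 385 > 11611 is false
  career wins between 107 and 176: 269 in [107, 176] is false
  seeding points ≥ 2070: 1864 ≥ 2070 is false
  rating = 1477: 2657 == 1477 is false
  federation ∈ {FIDE-A, FIDE-B, JUN, REG}: NAT is not in the set → false
  events in last 12 months between 6 and 33: 6 in [6, 33] is true
  NOT currently suspended: yes → false
  age ≤ 30 years: 46 ≤ 30 is false
Combine:
[1] false AND false = false
[2] false AND false = false
[3.1] false → true (antecedent false ⇒ implication holds) = true
[3] NOT true = false
[4] false OR false = false
[root] false OR false OR false OR false = false
Overall: false → eliminated

Eliminated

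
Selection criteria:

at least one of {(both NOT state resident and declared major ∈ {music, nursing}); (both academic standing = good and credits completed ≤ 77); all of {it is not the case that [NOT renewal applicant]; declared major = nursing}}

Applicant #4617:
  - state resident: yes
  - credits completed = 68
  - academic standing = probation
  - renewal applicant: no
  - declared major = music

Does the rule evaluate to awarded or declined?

Atomic conditions:
  NOT state resident: yes → false
  declared major ∈ {music, nursing}: music is in the set → true
  academic standing = good: probation == good is false
  credits completed ≤ 77: 68 ≤ 77 is true
  NOT renewal applicant: no → true
  declared major = nursing: music == nursing is false
Combine:
[1] false AND true = false
[2] false AND true = false
[3.1] NOT true = false
[3] false AND false = false
[root] false OR false OR false = false
Overall: false → declined

Declined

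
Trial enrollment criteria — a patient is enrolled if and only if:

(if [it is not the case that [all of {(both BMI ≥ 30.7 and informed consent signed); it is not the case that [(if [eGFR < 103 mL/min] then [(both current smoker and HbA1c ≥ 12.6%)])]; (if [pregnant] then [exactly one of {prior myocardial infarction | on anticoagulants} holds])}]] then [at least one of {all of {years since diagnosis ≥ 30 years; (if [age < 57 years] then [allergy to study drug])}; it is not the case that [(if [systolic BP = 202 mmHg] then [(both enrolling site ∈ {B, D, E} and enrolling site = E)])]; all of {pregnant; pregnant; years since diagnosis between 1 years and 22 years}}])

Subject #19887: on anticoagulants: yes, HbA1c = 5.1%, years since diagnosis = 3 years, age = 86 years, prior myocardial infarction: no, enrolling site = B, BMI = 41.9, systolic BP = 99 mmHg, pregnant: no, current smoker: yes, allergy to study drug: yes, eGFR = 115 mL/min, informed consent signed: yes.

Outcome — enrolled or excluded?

Atomic conditions:
  BMI ≥ 30.7: 41.9 ≥ 30.7 is true
  informed consent signed: yes → true
  eGFR < 103 mL/min: 115 < 103 is false
  current smoker: yes → true
  HbA1c ≥ 12.6%: 5.1 ≥ 12.6 is false
  pregnant: no → false
  prior myocardial infarction: no → false
  on anticoagulants: yes → true
  years since diagnosis ≥ 30 years: 3 ≥ 30 is false
  age < 57 years: 86 < 57 is false
  allergy to study drug: yes → true
  systolic BP = 202 mmHg: 99 == 202 is false
  enrolling site ∈ {B, D, E}: B is in the set → true
  enrolling site = E: B == E is false
  years since diagnosis between 1 years and 22 years: 3 in [1, 22] is true
Combine:
[1.1.1] true AND true = true
[1.1.2.1.2] true AND false = false
[1.1.2.1] false → false (antecedent false ⇒ implication holds) = true
[1.1.2] NOT true = false
[1.1.3.2] exactly-one(false, true) = true
[1.1.3] false → true (antecedent false ⇒ implication holds) = true
[1.1] true AND false AND true = false
[1] NOT false = true
[2.1.2] false → true (antecedent false ⇒ implication holds) = true
[2.1] false AND true = false
[2.2.1.2] true AND false = false
[2.2.1] false → false (antecedent false ⇒ implication holds) = true
[2.2] NOT true = false
[2.3] false AND false AND true = false
[2] false OR false OR false = false
[root] true → false = false
Overall: false → excluded

Excluded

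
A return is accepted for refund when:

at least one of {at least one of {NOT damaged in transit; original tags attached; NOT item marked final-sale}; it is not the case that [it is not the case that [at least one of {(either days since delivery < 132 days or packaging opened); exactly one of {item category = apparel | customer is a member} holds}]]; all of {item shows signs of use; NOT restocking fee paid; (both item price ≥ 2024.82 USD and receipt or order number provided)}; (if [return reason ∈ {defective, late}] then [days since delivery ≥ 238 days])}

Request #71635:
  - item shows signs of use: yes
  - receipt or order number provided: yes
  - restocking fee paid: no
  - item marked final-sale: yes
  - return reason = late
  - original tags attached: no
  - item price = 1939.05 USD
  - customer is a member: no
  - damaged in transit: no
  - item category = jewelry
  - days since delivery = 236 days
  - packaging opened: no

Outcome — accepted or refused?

Atomic conditions:
  NOT damaged in transit: no → true
  original tags attached: no → false
  NOT item marked final-sale: yes → false
  days since delivery < 132 days: 236 < 132 is false
  packaging opened: no → false
  item category = apparel: jewelry == apparel is false
  customer is a member: no → false
  item shows signs of use: yes → true
  NOT restocking fee paid: no → true
  item price ≥ 2024.82 USD: 1939.05 ≥ 2024.82 is false
  receipt or order number provided: yes → true
  return reason ∈ {defective, late}: late is in the set → true
  days since delivery ≥ 238 days: 236 ≥ 238 is false
Combine:
[1] true OR false OR false = true
[2.1.1.1] false OR false = false
[2.1.1.2] exactly-one(false, false) = false
[2.1.1] false OR false = false
[2.1] NOT false = true
[2] NOT true = false
[3.3] false AND true = false
[3] true AND true AND false = false
[4] true → false = false
[root] true OR false OR false OR false = true
Overall: true → accepted

Accepted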